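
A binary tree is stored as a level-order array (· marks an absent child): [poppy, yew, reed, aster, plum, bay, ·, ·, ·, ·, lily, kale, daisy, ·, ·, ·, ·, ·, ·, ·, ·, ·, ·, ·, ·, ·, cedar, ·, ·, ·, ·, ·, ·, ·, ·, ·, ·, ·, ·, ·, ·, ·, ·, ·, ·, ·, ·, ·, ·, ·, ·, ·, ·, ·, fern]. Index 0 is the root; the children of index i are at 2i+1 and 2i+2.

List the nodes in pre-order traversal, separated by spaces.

poppy yew aster plum lily reed bay kale daisy cedar fern

Pre-order visits the node, then its left subtree, then its right subtree.
Visit poppy.
At poppy: go left to yew.
  Visit yew.
  At yew: go left to aster.
    aster is a leaf — visit aster.
  At yew: go right to plum.
    Visit plum.
    At plum: no left child.
    At plum: go right to lily.
      lily is a leaf — visit lily.
At poppy: go right to reed.
  Visit reed.
  At reed: go left to bay.
    Visit bay.
    At bay: go left to kale.
      kale is a leaf — visit kale.
    At bay: go right to daisy.
      Visit daisy.
      At daisy: no left child.
      At daisy: go right to cedar.
        Visit cedar.
        At cedar: no left child.
        At cedar: go right to fern.
          fern is a leaf — visit fern.
  At reed: no right child.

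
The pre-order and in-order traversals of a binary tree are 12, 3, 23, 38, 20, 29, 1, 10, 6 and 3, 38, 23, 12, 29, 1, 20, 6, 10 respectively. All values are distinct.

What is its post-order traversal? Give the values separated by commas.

The first element of pre-order is the root; it splits in-order into left and right subtrees.
Root 12: left subtree has 3 nodes {3, 38, 23}, right has 5 {29, 1, 20, 6, 10}.
  Root 3: left subtree has 0 nodes { }, right has 2 {38, 23}.
    Root 23: left subtree has 1 node {38}, right has 0 { }.
  Root 20: left subtree has 2 nodes {29, 1}, right has 2 {6, 10}.
    Root 29: left subtree has 0 nodes { }, right has 1 {1}.
    Root 10: left subtree has 1 node {6}, right has 0 { }.

38, 23, 3, 1, 29, 6, 10, 20, 12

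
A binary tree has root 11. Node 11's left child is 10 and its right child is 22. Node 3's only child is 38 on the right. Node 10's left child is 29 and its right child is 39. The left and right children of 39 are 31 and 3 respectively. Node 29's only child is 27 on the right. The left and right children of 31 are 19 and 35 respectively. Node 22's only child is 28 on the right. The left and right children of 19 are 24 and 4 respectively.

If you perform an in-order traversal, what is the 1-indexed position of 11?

12

In-order visits the left subtree, then the node, then the right subtree.
At 11: go left to 10.
  At 10: go left to 29.
    At 29: no left child.
    Visit 29.
    At 29: go right to 27.
      27 is a leaf — visit 27.
  Visit 10.
  At 10: go right to 39.
    At 39: go left to 31.
      At 31: go left to 19.
        At 19: go left to 24.
          24 is a leaf — visit 24.
        Visit 19.
        At 19: go right to 4.
          4 is a leaf — visit 4.
      Visit 31.
      At 31: go right to 35.
        35 is a leaf — visit 35.
    Visit 39.
    At 39: go right to 3.
      At 3: no left child.
      Visit 3.
      At 3: go right to 38.
        38 is a leaf — visit 38.
Visit 11.
At 11: go right to 22.
  At 22: no left child.
  Visit 22.
  At 22: go right to 28.
    28 is a leaf — visit 28.
Full in-order sequence: 29, 27, 10, 24, 19, 4, 31, 35, 39, 3, 38, 11, 22, 28.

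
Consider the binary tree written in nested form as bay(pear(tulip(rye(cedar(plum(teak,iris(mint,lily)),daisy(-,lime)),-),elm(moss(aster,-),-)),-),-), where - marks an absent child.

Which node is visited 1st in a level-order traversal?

bay

Level-order visits nodes level by level from the root, left to right within each level.
Level 0: bay
Level 1: pear
Level 2: tulip
Level 3: rye, elm
Level 4: cedar, moss
Level 5: plum, daisy, aster
Level 6: teak, iris, lime
Level 7: mint, lily
Full level-order sequence: bay, pear, tulip, rye, elm, cedar, moss, plum, daisy, aster, teak, iris, lime, mint, lily.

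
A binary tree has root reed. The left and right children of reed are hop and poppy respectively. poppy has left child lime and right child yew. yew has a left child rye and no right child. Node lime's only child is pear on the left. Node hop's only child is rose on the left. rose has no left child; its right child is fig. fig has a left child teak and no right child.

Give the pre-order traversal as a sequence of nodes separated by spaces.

reed hop rose fig teak poppy lime pear yew rye

Pre-order visits the node, then its left subtree, then its right subtree.
Visit reed.
At reed: go left to hop.
  Visit hop.
  At hop: go left to rose.
    Visit rose.
    At rose: no left child.
    At rose: go right to fig.
      Visit fig.
      At fig: go left to teak.
        teak is a leaf — visit teak.
      At fig: no right child.
  At hop: no right child.
At reed: go right to poppy.
  Visit poppy.
  At poppy: go left to lime.
    Visit lime.
    At lime: go left to pear.
      pear is a leaf — visit pear.
    At lime: no right child.
  At poppy: go right to yew.
    Visit yew.
    At yew: go left to rye.
      rye is a leaf — visit rye.
    At yew: no right child.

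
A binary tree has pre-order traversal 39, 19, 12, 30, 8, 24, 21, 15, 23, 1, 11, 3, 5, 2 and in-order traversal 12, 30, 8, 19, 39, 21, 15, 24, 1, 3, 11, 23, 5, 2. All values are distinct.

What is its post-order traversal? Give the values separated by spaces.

The first element of pre-order is the root; it splits in-order into left and right subtrees.
Root 39: left subtree has 4 nodes {12, 30, 8, 19}, right has 9 {21, 15, 24, 1, 3, 11, 23, 5, 2}.
  Root 19: left subtree has 3 nodes {12, 30, 8}, right has 0 { }.
    Root 12: left subtree has 0 nodes { }, right has 2 {30, 8}.
      Root 30: left subtree has 0 nodes { }, right has 1 {8}.
  Root 24: left subtree has 2 nodes {21, 15}, right has 6 {1, 3, 11, 23, 5, 2}.
    Root 21: left subtree has 0 nodes { }, right has 1 {15}.
    Root 23: left subtree has 3 nodes {1, 3, 11}, right has 2 {5, 2}.
      Root 1: left subtree has 0 nodes { }, right has 2 {3, 11}.
        Root 11: left subtree has 1 node {3}, right has 0 { }.
      Root 5: left subtree has 0 nodes { }, right has 1 {2}.

8 30 12 19 15 21 3 11 1 2 5 23 24 39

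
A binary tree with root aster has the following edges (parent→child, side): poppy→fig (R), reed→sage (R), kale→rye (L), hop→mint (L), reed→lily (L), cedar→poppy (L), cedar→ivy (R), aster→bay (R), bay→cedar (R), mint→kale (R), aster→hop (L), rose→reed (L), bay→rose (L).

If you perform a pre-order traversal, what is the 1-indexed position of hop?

2

Pre-order visits the node, then its left subtree, then its right subtree.
Visit aster.
At aster: go left to hop.
  Visit hop.
  At hop: go left to mint.
    Visit mint.
    At mint: no left child.
    At mint: go right to kale.
      Visit kale.
      At kale: go left to rye.
        rye is a leaf — visit rye.
      At kale: no right child.
  At hop: no right child.
At aster: go right to bay.
  Visit bay.
  At bay: go left to rose.
    Visit rose.
    At rose: go left to reed.
      Visit reed.
      At reed: go left to lily.
        lily is a leaf — visit lily.
      At reed: go right to sage.
        sage is a leaf — visit sage.
    At rose: no right child.
  At bay: go right to cedar.
    Visit cedar.
    At cedar: go left to poppy.
      Visit poppy.
      At poppy: no left child.
      At poppy: go right to fig.
        fig is a leaf — visit fig.
    At cedar: go right to ivy.
      ivy is a leaf — visit ivy.
Full pre-order sequence: aster, hop, mint, kale, rye, bay, rose, reed, lily, sage, cedar, poppy, fig, ivy.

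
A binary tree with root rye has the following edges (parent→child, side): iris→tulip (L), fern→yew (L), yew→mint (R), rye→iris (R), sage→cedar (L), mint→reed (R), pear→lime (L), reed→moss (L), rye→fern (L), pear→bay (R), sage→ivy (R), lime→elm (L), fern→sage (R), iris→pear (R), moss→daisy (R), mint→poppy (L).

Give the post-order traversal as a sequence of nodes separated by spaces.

poppy daisy moss reed mint yew cedar ivy sage fern tulip elm lime bay pear iris rye

Post-order visits the left subtree, then the right subtree, then the node.
At rye: go left to fern.
  At fern: go left to yew.
    At yew: no left child.
    At yew: go right to mint.
      At mint: go left to poppy.
        poppy is a leaf — visit poppy.
      At mint: go right to reed.
        At reed: go left to moss.
          At moss: no left child.
          At moss: go right to daisy.
            daisy is a leaf — visit daisy.
          Visit moss.
        At reed: no right child.
        Visit reed.
      Visit mint.
    Visit yew.
  At fern: go right to sage.
    At sage: go left to cedar.
      cedar is a leaf — visit cedar.
    At sage: go right to ivy.
      ivy is a leaf — visit ivy.
    Visit sage.
  Visit fern.
At rye: go right to iris.
  At iris: go left to tulip.
    tulip is a leaf — visit tulip.
  At iris: go right to pear.
    At pear: go left to lime.
      At lime: go left to elm.
        elm is a leaf — visit elm.
      At lime: no right child.
      Visit lime.
    At pear: go right to bay.
      bay is a leaf — visit bay.
    Visit pear.
  Visit iris.
Visit rye.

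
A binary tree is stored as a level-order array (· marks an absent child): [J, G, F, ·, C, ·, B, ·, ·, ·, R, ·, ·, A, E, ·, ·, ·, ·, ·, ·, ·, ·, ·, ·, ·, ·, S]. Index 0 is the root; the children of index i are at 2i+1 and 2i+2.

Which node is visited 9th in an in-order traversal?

In-order visits the left subtree, then the node, then the right subtree.
At J: go left to G.
  At G: no left child.
  Visit G.
  At G: go right to C.
    At C: no left child.
    Visit C.
    At C: go right to R.
      R is a leaf — visit R.
Visit J.
At J: go right to F.
  At F: no left child.
  Visit F.
  At F: go right to B.
    At B: go left to A.
      At A: go left to S.
        S is a leaf — visit S.
      Visit A.
      At A: no right child.
    Visit B.
    At B: go right to E.
      E is a leaf — visit E.
Full in-order sequence: G, C, R, J, F, S, A, B, E.

E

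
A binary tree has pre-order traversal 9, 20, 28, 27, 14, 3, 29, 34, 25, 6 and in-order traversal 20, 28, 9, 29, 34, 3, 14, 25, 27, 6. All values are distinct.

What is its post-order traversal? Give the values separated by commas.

The first element of pre-order is the root; it splits in-order into left and right subtrees.
Root 9: left subtree has 2 nodes {20, 28}, right has 7 {29, 34, 3, 14, 25, 27, 6}.
  Root 20: left subtree has 0 nodes { }, right has 1 {28}.
  Root 27: left subtree has 5 nodes {29, 34, 3, 14, 25}, right has 1 {6}.
    Root 14: left subtree has 3 nodes {29, 34, 3}, right has 1 {25}.
      Root 3: left subtree has 2 nodes {29, 34}, right has 0 { }.
        Root 29: left subtree has 0 nodes { }, right has 1 {34}.

28, 20, 34, 29, 3, 25, 14, 6, 27, 9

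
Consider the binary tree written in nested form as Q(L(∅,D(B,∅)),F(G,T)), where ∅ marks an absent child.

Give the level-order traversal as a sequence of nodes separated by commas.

Q, L, F, D, G, T, B

Level-order visits nodes level by level from the root, left to right within each level.
Level 0: Q
Level 1: L, F
Level 2: D, G, T
Level 3: B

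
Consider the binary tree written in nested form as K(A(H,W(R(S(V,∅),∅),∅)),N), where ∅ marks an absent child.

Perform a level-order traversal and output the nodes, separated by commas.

K, A, N, H, W, R, S, V

Level-order visits nodes level by level from the root, left to right within each level.
Level 0: K
Level 1: A, N
Level 2: H, W
Level 3: R
Level 4: S
Level 5: V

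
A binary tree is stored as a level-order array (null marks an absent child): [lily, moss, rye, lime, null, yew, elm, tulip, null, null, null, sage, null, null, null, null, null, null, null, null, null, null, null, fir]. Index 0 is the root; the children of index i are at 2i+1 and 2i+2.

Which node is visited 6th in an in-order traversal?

sage

In-order visits the left subtree, then the node, then the right subtree.
At lily: go left to moss.
  At moss: go left to lime.
    At lime: go left to tulip.
      tulip is a leaf — visit tulip.
    Visit lime.
    At lime: no right child.
  Visit moss.
  At moss: no right child.
Visit lily.
At lily: go right to rye.
  At rye: go left to yew.
    At yew: go left to sage.
      At sage: go left to fir.
        fir is a leaf — visit fir.
      Visit sage.
      At sage: no right child.
    Visit yew.
    At yew: no right child.
  Visit rye.
  At rye: go right to elm.
    elm is a leaf — visit elm.
Full in-order sequence: tulip, lime, moss, lily, fir, sage, yew, rye, elm.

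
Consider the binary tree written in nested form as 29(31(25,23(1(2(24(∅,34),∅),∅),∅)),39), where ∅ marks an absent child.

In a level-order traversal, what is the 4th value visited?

Level-order visits nodes level by level from the root, left to right within each level.
Level 0: 29
Level 1: 31, 39
Level 2: 25, 23
Level 3: 1
Level 4: 2
Level 5: 24
Level 6: 34
Full level-order sequence: 29, 31, 39, 25, 23, 1, 2, 24, 34.

25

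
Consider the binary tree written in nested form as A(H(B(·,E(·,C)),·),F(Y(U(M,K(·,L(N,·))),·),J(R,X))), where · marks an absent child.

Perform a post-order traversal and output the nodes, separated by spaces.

Post-order visits the left subtree, then the right subtree, then the node.
At A: go left to H.
  At H: go left to B.
    At B: no left child.
    At B: go right to E.
      At E: no left child.
      At E: go right to C.
        C is a leaf — visit C.
      Visit E.
    Visit B.
  At H: no right child.
  Visit H.
At A: go right to F.
  At F: go left to Y.
    At Y: go left to U.
      At U: go left to M.
        M is a leaf — visit M.
      At U: go right to K.
        At K: no left child.
        At K: go right to L.
          At L: go left to N.
            N is a leaf — visit N.
          At L: no right child.
          Visit L.
        Visit K.
      Visit U.
    At Y: no right child.
    Visit Y.
  At F: go right to J.
    At J: go left to R.
      R is a leaf — visit R.
    At J: go right to X.
      X is a leaf — visit X.
    Visit J.
  Visit F.
Visit A.

C E B H M N L K U Y R X J F A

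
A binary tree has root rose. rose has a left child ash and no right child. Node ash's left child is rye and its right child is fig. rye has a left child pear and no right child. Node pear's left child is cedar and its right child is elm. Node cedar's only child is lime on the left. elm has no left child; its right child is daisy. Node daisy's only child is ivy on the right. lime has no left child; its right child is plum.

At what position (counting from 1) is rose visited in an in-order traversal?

11

In-order visits the left subtree, then the node, then the right subtree.
At rose: go left to ash.
  At ash: go left to rye.
    At rye: go left to pear.
      At pear: go left to cedar.
        At cedar: go left to lime.
          At lime: no left child.
          Visit lime.
          At lime: go right to plum.
            plum is a leaf — visit plum.
        Visit cedar.
        At cedar: no right child.
      Visit pear.
      At pear: go right to elm.
        At elm: no left child.
        Visit elm.
        At elm: go right to daisy.
          At daisy: no left child.
          Visit daisy.
          At daisy: go right to ivy.
            ivy is a leaf — visit ivy.
    Visit rye.
    At rye: no right child.
  Visit ash.
  At ash: go right to fig.
    fig is a leaf — visit fig.
Visit rose.
At rose: no right child.
Full in-order sequence: lime, plum, cedar, pear, elm, daisy, ivy, rye, ash, fig, rose.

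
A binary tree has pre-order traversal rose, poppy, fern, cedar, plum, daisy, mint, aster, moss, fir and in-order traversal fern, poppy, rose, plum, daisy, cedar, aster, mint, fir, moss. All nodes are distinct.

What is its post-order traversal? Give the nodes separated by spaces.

The first element of pre-order is the root; it splits in-order into left and right subtrees.
Root rose: left subtree has 2 nodes {fern, poppy}, right has 7 {plum, daisy, cedar, aster, mint, fir, moss}.
  Root poppy: left subtree has 1 node {fern}, right has 0 { }.
  Root cedar: left subtree has 2 nodes {plum, daisy}, right has 4 {aster, mint, fir, moss}.
    Root plum: left subtree has 0 nodes { }, right has 1 {daisy}.
    Root mint: left subtree has 1 node {aster}, right has 2 {fir, moss}.
      Root moss: left subtree has 1 node {fir}, right has 0 { }.

fern poppy daisy plum aster fir moss mint cedar rose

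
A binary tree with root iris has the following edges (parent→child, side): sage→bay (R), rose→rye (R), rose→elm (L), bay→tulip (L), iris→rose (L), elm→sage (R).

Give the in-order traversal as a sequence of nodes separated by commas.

elm, sage, tulip, bay, rose, rye, iris

In-order visits the left subtree, then the node, then the right subtree.
At iris: go left to rose.
  At rose: go left to elm.
    At elm: no left child.
    Visit elm.
    At elm: go right to sage.
      At sage: no left child.
      Visit sage.
      At sage: go right to bay.
        At bay: go left to tulip.
          tulip is a leaf — visit tulip.
        Visit bay.
        At bay: no right child.
  Visit rose.
  At rose: go right to rye.
    rye is a leaf — visit rye.
Visit iris.
At iris: no right child.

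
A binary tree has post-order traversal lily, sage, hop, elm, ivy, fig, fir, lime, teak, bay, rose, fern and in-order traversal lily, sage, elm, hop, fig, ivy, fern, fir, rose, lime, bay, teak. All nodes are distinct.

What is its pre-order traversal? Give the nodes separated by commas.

fern, fig, elm, sage, lily, hop, ivy, rose, fir, bay, lime, teak

The last element of post-order is the root; it splits in-order into left and right subtrees.
Root fern: left subtree has 6 nodes {lily, sage, elm, hop, fig, ivy}, right has 5 {fir, rose, lime, bay, teak}.
  Root fig: left subtree has 4 nodes {lily, sage, elm, hop}, right has 1 {ivy}.
    Root elm: left subtree has 2 nodes {lily, sage}, right has 1 {hop}.
      Root sage: left subtree has 1 node {lily}, right has 0 { }.
  Root rose: left subtree has 1 node {fir}, right has 3 {lime, bay, teak}.
    Root bay: left subtree has 1 node {lime}, right has 1 {teak}.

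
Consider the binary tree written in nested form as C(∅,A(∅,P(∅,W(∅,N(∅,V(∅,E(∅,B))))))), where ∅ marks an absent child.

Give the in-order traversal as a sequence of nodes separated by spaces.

C A P W N V E B

In-order visits the left subtree, then the node, then the right subtree.
At C: no left child.
Visit C.
At C: go right to A.
  At A: no left child.
  Visit A.
  At A: go right to P.
    At P: no left child.
    Visit P.
    At P: go right to W.
      At W: no left child.
      Visit W.
      At W: go right to N.
        At N: no left child.
        Visit N.
        At N: go right to V.
          At V: no left child.
          Visit V.
          At V: go right to E.
            At E: no left child.
            Visit E.
            At E: go right to B.
              B is a leaf — visit B.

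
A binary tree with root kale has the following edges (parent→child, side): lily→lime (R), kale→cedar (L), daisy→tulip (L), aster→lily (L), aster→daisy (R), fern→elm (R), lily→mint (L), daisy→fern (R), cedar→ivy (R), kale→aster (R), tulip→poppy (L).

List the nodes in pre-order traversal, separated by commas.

kale, cedar, ivy, aster, lily, mint, lime, daisy, tulip, poppy, fern, elm

Pre-order visits the node, then its left subtree, then its right subtree.
Visit kale.
At kale: go left to cedar.
  Visit cedar.
  At cedar: no left child.
  At cedar: go right to ivy.
    ivy is a leaf — visit ivy.
At kale: go right to aster.
  Visit aster.
  At aster: go left to lily.
    Visit lily.
    At lily: go left to mint.
      mint is a leaf — visit mint.
    At lily: go right to lime.
      lime is a leaf — visit lime.
  At aster: go right to daisy.
    Visit daisy.
    At daisy: go left to tulip.
      Visit tulip.
      At tulip: go left to poppy.
        poppy is a leaf — visit poppy.
      At tulip: no right child.
    At daisy: go right to fern.
      Visit fern.
      At fern: no left child.
      At fern: go right to elm.
        elm is a leaf — visit elm.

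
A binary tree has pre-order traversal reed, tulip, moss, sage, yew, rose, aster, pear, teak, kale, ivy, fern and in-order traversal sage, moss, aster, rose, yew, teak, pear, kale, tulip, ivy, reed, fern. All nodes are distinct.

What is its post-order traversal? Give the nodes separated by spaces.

sage aster rose teak kale pear yew moss ivy tulip fern reed

The first element of pre-order is the root; it splits in-order into left and right subtrees.
Root reed: left subtree has 10 nodes {sage, moss, aster, rose, yew, teak, pear, kale, tulip, ivy}, right has 1 {fern}.
  Root tulip: left subtree has 8 nodes {sage, moss, aster, rose, yew, teak, pear, kale}, right has 1 {ivy}.
    Root moss: left subtree has 1 node {sage}, right has 6 {aster, rose, yew, teak, pear, kale}.
      Root yew: left subtree has 2 nodes {aster, rose}, right has 3 {teak, pear, kale}.
        Root rose: left subtree has 1 node {aster}, right has 0 { }.
        Root pear: left subtree has 1 node {teak}, right has 1 {kale}.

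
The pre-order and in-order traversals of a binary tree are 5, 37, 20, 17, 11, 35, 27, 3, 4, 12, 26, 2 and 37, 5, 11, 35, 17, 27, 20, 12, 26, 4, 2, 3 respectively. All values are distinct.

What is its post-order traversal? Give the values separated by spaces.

37 35 11 27 17 26 12 2 4 3 20 5

The first element of pre-order is the root; it splits in-order into left and right subtrees.
Root 5: left subtree has 1 node {37}, right has 10 {11, 35, 17, 27, 20, 12, 26, 4, 2, 3}.
  Root 20: left subtree has 4 nodes {11, 35, 17, 27}, right has 5 {12, 26, 4, 2, 3}.
    Root 17: left subtree has 2 nodes {11, 35}, right has 1 {27}.
      Root 11: left subtree has 0 nodes { }, right has 1 {35}.
    Root 3: left subtree has 4 nodes {12, 26, 4, 2}, right has 0 { }.
      Root 4: left subtree has 2 nodes {12, 26}, right has 1 {2}.
        Root 12: left subtree has 0 nodes { }, right has 1 {26}.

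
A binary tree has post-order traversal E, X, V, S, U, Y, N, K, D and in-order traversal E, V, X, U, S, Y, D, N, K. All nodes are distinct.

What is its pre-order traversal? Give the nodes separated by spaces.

D Y U V E X S K N

The last element of post-order is the root; it splits in-order into left and right subtrees.
Root D: left subtree has 6 nodes {E, V, X, U, S, Y}, right has 2 {N, K}.
  Root Y: left subtree has 5 nodes {E, V, X, U, S}, right has 0 { }.
    Root U: left subtree has 3 nodes {E, V, X}, right has 1 {S}.
      Root V: left subtree has 1 node {E}, right has 1 {X}.
  Root K: left subtree has 1 node {N}, right has 0 { }.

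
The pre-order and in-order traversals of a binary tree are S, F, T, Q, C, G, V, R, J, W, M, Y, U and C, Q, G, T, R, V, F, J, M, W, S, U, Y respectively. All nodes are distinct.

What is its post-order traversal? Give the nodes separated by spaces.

C G Q R V T M W J F U Y S

The first element of pre-order is the root; it splits in-order into left and right subtrees.
Root S: left subtree has 10 nodes {C, Q, G, T, R, V, F, J, M, W}, right has 2 {U, Y}.
  Root F: left subtree has 6 nodes {C, Q, G, T, R, V}, right has 3 {J, M, W}.
    Root T: left subtree has 3 nodes {C, Q, G}, right has 2 {R, V}.
      Root Q: left subtree has 1 node {C}, right has 1 {G}.
      Root V: left subtree has 1 node {R}, right has 0 { }.
    Root J: left subtree has 0 nodes { }, right has 2 {M, W}.
      Root W: left subtree has 1 node {M}, right has 0 { }.
  Root Y: left subtree has 1 node {U}, right has 0 { }.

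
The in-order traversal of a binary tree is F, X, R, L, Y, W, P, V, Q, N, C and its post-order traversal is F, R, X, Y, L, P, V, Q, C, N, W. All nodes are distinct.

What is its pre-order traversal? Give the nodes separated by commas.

W, L, X, F, R, Y, N, Q, V, P, C

The last element of post-order is the root; it splits in-order into left and right subtrees.
Root W: left subtree has 5 nodes {F, X, R, L, Y}, right has 5 {P, V, Q, N, C}.
  Root L: left subtree has 3 nodes {F, X, R}, right has 1 {Y}.
    Root X: left subtree has 1 node {F}, right has 1 {R}.
  Root N: left subtree has 3 nodes {P, V, Q}, right has 1 {C}.
    Root Q: left subtree has 2 nodes {P, V}, right has 0 { }.
      Root V: left subtree has 1 node {P}, right has 0 { }.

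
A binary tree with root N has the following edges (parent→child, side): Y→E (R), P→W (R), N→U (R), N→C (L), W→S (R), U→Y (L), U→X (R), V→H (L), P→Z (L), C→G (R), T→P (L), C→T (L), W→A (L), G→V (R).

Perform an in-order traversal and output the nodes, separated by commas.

In-order visits the left subtree, then the node, then the right subtree.
At N: go left to C.
  At C: go left to T.
    At T: go left to P.
      At P: go left to Z.
        Z is a leaf — visit Z.
      Visit P.
      At P: go right to W.
        At W: go left to A.
          A is a leaf — visit A.
        Visit W.
        At W: go right to S.
          S is a leaf — visit S.
    Visit T.
    At T: no right child.
  Visit C.
  At C: go right to G.
    At G: no left child.
    Visit G.
    At G: go right to V.
      At V: go left to H.
        H is a leaf — visit H.
      Visit V.
      At V: no right child.
Visit N.
At N: go right to U.
  At U: go left to Y.
    At Y: no left child.
    Visit Y.
    At Y: go right to E.
      E is a leaf — visit E.
  Visit U.
  At U: go right to X.
    X is a leaf — visit X.

Z, P, A, W, S, T, C, G, H, V, N, Y, E, U, X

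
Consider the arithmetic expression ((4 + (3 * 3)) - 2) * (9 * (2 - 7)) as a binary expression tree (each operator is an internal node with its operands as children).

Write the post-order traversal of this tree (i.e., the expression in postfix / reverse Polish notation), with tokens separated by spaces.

4 3 3 * + 2 - 9 2 7 - * *

Post-order on an expression tree gives postfix notation: for each operator, emit left operand, right operand, then the operator.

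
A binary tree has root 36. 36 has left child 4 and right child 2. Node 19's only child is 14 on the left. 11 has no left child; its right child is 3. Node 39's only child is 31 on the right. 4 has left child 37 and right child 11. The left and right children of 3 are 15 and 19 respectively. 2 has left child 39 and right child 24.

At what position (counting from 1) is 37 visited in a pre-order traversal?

Pre-order visits the node, then its left subtree, then its right subtree.
Visit 36.
At 36: go left to 4.
  Visit 4.
  At 4: go left to 37.
    37 is a leaf — visit 37.
  At 4: go right to 11.
    Visit 11.
    At 11: no left child.
    At 11: go right to 3.
      Visit 3.
      At 3: go left to 15.
        15 is a leaf — visit 15.
      At 3: go right to 19.
        Visit 19.
        At 19: go left to 14.
          14 is a leaf — visit 14.
        At 19: no right child.
At 36: go right to 2.
  Visit 2.
  At 2: go left to 39.
    Visit 39.
    At 39: no left child.
    At 39: go right to 31.
      31 is a leaf — visit 31.
  At 2: go right to 24.
    24 is a leaf — visit 24.
Full pre-order sequence: 36, 4, 37, 11, 3, 15, 19, 14, 2, 39, 31, 24.

3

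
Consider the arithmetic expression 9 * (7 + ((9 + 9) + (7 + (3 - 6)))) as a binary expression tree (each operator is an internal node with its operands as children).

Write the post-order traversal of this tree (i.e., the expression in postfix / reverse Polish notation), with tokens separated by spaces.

9 7 9 9 + 7 3 6 - + + + *

Post-order on an expression tree gives postfix notation: for each operator, emit left operand, right operand, then the operator.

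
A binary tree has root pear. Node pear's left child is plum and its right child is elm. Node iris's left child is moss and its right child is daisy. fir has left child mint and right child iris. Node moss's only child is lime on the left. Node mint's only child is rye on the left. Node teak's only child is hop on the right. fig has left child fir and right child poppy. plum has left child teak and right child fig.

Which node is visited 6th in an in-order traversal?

In-order visits the left subtree, then the node, then the right subtree.
At pear: go left to plum.
  At plum: go left to teak.
    At teak: no left child.
    Visit teak.
    At teak: go right to hop.
      hop is a leaf — visit hop.
  Visit plum.
  At plum: go right to fig.
    At fig: go left to fir.
      At fir: go left to mint.
        At mint: go left to rye.
          rye is a leaf — visit rye.
        Visit mint.
        At mint: no right child.
      Visit fir.
      At fir: go right to iris.
        At iris: go left to moss.
          At moss: go left to lime.
            lime is a leaf — visit lime.
          Visit moss.
          At moss: no right child.
        Visit iris.
        At iris: go right to daisy.
          daisy is a leaf — visit daisy.
    Visit fig.
    At fig: go right to poppy.
      poppy is a leaf — visit poppy.
Visit pear.
At pear: go right to elm.
  elm is a leaf — visit elm.
Full in-order sequence: teak, hop, plum, rye, mint, fir, lime, moss, iris, daisy, fig, poppy, pear, elm.

fir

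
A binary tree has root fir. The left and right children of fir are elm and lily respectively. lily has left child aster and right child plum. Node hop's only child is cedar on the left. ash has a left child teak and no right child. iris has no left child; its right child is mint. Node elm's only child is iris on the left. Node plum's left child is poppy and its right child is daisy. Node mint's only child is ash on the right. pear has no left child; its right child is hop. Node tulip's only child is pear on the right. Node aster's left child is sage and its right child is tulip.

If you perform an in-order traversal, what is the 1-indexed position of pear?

10

In-order visits the left subtree, then the node, then the right subtree.
At fir: go left to elm.
  At elm: go left to iris.
    At iris: no left child.
    Visit iris.
    At iris: go right to mint.
      At mint: no left child.
      Visit mint.
      At mint: go right to ash.
        At ash: go left to teak.
          teak is a leaf — visit teak.
        Visit ash.
        At ash: no right child.
  Visit elm.
  At elm: no right child.
Visit fir.
At fir: go right to lily.
  At lily: go left to aster.
    At aster: go left to sage.
      sage is a leaf — visit sage.
    Visit aster.
    At aster: go right to tulip.
      At tulip: no left child.
      Visit tulip.
      At tulip: go right to pear.
        At pear: no left child.
        Visit pear.
        At pear: go right to hop.
          At hop: go left to cedar.
            cedar is a leaf — visit cedar.
          Visit hop.
          At hop: no right child.
  Visit lily.
  At lily: go right to plum.
    At plum: go left to poppy.
      poppy is a leaf — visit poppy.
    Visit plum.
    At plum: go right to daisy.
      daisy is a leaf — visit daisy.
Full in-order sequence: iris, mint, teak, ash, elm, fir, sage, aster, tulip, pear, cedar, hop, lily, poppy, plum, daisy.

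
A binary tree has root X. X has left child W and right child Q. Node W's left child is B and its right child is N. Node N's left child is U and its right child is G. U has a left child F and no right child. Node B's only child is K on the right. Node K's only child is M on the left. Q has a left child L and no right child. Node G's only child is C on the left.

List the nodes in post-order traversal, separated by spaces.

Post-order visits the left subtree, then the right subtree, then the node.
At X: go left to W.
  At W: go left to B.
    At B: no left child.
    At B: go right to K.
      At K: go left to M.
        M is a leaf — visit M.
      At K: no right child.
      Visit K.
    Visit B.
  At W: go right to N.
    At N: go left to U.
      At U: go left to F.
        F is a leaf — visit F.
      At U: no right child.
      Visit U.
    At N: go right to G.
      At G: go left to C.
        C is a leaf — visit C.
      At G: no right child.
      Visit G.
    Visit N.
  Visit W.
At X: go right to Q.
  At Q: go left to L.
    L is a leaf — visit L.
  At Q: no right child.
  Visit Q.
Visit X.

M K B F U C G N W L Q X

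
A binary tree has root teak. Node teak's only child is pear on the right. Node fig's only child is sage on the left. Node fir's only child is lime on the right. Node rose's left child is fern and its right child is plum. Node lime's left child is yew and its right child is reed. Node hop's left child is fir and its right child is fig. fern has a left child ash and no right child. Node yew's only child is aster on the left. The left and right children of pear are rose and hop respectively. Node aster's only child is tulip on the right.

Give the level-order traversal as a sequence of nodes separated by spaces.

teak pear rose hop fern plum fir fig ash lime sage yew reed aster tulip

Level-order visits nodes level by level from the root, left to right within each level.
Level 0: teak
Level 1: pear
Level 2: rose, hop
Level 3: fern, plum, fir, fig
Level 4: ash, lime, sage
Level 5: yew, reed
Level 6: aster
Level 7: tulip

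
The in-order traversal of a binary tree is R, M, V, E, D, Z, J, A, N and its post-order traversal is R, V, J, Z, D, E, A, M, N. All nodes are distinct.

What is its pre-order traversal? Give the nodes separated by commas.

N, M, R, A, E, V, D, Z, J

The last element of post-order is the root; it splits in-order into left and right subtrees.
Root N: left subtree has 8 nodes {R, M, V, E, D, Z, J, A}, right has 0 { }.
  Root M: left subtree has 1 node {R}, right has 6 {V, E, D, Z, J, A}.
    Root A: left subtree has 5 nodes {V, E, D, Z, J}, right has 0 { }.
      Root E: left subtree has 1 node {V}, right has 3 {D, Z, J}.
        Root D: left subtree has 0 nodes { }, right has 2 {Z, J}.
          Root Z: left subtree has 0 nodes { }, right has 1 {J}.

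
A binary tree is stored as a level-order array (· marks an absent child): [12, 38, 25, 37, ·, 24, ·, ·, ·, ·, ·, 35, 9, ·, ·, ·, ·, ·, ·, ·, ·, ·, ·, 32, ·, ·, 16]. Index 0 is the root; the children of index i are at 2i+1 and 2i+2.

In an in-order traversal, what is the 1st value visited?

In-order visits the left subtree, then the node, then the right subtree.
At 12: go left to 38.
  At 38: go left to 37.
    37 is a leaf — visit 37.
  Visit 38.
  At 38: no right child.
Visit 12.
At 12: go right to 25.
  At 25: go left to 24.
    At 24: go left to 35.
      At 35: go left to 32.
        32 is a leaf — visit 32.
      Visit 35.
      At 35: no right child.
    Visit 24.
    At 24: go right to 9.
      At 9: no left child.
      Visit 9.
      At 9: go right to 16.
        16 is a leaf — visit 16.
  Visit 25.
  At 25: no right child.
Full in-order sequence: 37, 38, 12, 32, 35, 24, 9, 16, 25.

37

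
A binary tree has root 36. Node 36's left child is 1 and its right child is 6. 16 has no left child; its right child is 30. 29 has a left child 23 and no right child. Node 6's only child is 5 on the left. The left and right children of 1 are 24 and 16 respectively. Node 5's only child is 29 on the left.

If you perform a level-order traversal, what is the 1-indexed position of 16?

Level-order visits nodes level by level from the root, left to right within each level.
Level 0: 36
Level 1: 1, 6
Level 2: 24, 16, 5
Level 3: 30, 29
Level 4: 23
Full level-order sequence: 36, 1, 6, 24, 16, 5, 30, 29, 23.

5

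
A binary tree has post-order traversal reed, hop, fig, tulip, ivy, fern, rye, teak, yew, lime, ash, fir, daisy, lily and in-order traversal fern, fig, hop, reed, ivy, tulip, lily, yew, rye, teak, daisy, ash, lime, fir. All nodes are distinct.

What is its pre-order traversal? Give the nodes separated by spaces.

The last element of post-order is the root; it splits in-order into left and right subtrees.
Root lily: left subtree has 6 nodes {fern, fig, hop, reed, ivy, tulip}, right has 7 {yew, rye, teak, daisy, ash, lime, fir}.
  Root fern: left subtree has 0 nodes { }, right has 5 {fig, hop, reed, ivy, tulip}.
    Root ivy: left subtree has 3 nodes {fig, hop, reed}, right has 1 {tulip}.
      Root fig: left subtree has 0 nodes { }, right has 2 {hop, reed}.
        Root hop: left subtree has 0 nodes { }, right has 1 {reed}.
  Root daisy: left subtree has 3 nodes {yew, rye, teak}, right has 3 {ash, lime, fir}.
    Root yew: left subtree has 0 nodes { }, right has 2 {rye, teak}.
      Root teak: left subtree has 1 node {rye}, right has 0 { }.
    Root fir: left subtree has 2 nodes {ash, lime}, right has 0 { }.
      Root ash: left subtree has 0 nodes { }, right has 1 {lime}.

lily fern ivy fig hop reed tulip daisy yew teak rye fir ash lime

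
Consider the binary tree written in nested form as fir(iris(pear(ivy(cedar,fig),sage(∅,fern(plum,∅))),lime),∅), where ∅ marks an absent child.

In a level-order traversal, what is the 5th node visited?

Level-order visits nodes level by level from the root, left to right within each level.
Level 0: fir
Level 1: iris
Level 2: pear, lime
Level 3: ivy, sage
Level 4: cedar, fig, fern
Level 5: plum
Full level-order sequence: fir, iris, pear, lime, ivy, sage, cedar, fig, fern, plum.

ivy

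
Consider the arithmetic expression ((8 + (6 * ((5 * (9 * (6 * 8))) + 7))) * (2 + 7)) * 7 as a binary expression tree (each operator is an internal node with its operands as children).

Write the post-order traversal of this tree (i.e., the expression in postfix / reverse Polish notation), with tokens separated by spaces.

8 6 5 9 6 8 * * * 7 + * + 2 7 + * 7 *

Post-order on an expression tree gives postfix notation: for each operator, emit left operand, right operand, then the operator.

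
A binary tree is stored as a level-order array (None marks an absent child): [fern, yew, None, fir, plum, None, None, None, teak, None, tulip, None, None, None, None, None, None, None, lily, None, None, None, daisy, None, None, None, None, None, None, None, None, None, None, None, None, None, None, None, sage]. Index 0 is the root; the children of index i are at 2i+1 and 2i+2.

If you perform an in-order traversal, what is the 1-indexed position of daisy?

8

In-order visits the left subtree, then the node, then the right subtree.
At fern: go left to yew.
  At yew: go left to fir.
    At fir: no left child.
    Visit fir.
    At fir: go right to teak.
      At teak: no left child.
      Visit teak.
      At teak: go right to lily.
        At lily: no left child.
        Visit lily.
        At lily: go right to sage.
          sage is a leaf — visit sage.
  Visit yew.
  At yew: go right to plum.
    At plum: no left child.
    Visit plum.
    At plum: go right to tulip.
      At tulip: no left child.
      Visit tulip.
      At tulip: go right to daisy.
        daisy is a leaf — visit daisy.
Visit fern.
At fern: no right child.
Full in-order sequence: fir, teak, lily, sage, yew, plum, tulip, daisy, fern.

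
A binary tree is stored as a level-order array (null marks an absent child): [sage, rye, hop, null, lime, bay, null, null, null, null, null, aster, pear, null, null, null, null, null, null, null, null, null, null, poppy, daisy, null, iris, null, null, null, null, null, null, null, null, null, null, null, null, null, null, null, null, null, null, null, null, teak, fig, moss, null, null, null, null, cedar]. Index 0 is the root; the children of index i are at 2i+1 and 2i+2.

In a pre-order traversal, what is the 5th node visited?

bay

Pre-order visits the node, then its left subtree, then its right subtree.
Visit sage.
At sage: go left to rye.
  Visit rye.
  At rye: no left child.
  At rye: go right to lime.
    lime is a leaf — visit lime.
At sage: go right to hop.
  Visit hop.
  At hop: go left to bay.
    Visit bay.
    At bay: go left to aster.
      Visit aster.
      At aster: go left to poppy.
        Visit poppy.
        At poppy: go left to teak.
          teak is a leaf — visit teak.
        At poppy: go right to fig.
          fig is a leaf — visit fig.
      At aster: go right to daisy.
        Visit daisy.
        At daisy: go left to moss.
          moss is a leaf — visit moss.
        At daisy: no right child.
    At bay: go right to pear.
      Visit pear.
      At pear: no left child.
      At pear: go right to iris.
        Visit iris.
        At iris: no left child.
        At iris: go right to cedar.
          cedar is a leaf — visit cedar.
  At hop: no right child.
Full pre-order sequence: sage, rye, lime, hop, bay, aster, poppy, teak, fig, daisy, moss, pear, iris, cedar.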